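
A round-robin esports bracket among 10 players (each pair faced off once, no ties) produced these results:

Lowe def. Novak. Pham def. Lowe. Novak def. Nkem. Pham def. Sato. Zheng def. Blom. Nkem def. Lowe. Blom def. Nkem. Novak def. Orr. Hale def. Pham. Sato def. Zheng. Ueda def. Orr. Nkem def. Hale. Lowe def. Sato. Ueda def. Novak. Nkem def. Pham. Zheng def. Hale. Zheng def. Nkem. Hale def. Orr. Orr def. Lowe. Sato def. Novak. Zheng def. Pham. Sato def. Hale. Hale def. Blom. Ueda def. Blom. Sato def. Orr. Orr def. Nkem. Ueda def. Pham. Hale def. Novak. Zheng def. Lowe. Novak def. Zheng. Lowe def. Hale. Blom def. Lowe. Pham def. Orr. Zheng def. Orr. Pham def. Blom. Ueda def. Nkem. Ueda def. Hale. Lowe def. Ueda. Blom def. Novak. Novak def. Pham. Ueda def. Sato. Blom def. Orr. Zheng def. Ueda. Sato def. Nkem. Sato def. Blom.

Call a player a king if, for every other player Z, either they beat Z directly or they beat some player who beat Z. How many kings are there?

7

Ueda reaches everyone (king).
Orr cannot reach Blom, Zheng in two steps.
Blom reaches everyone (king).
Pham reaches everyone (king).
Novak reaches everyone (king).
Nkem cannot reach Zheng in two steps.
Lowe reaches everyone (king).
Hale cannot reach Ueda in two steps.
Zheng reaches everyone (king).
Sato reaches everyone (king).
Kings: Ueda, Blom, Pham, Novak, Lowe, Zheng, Sato — 7.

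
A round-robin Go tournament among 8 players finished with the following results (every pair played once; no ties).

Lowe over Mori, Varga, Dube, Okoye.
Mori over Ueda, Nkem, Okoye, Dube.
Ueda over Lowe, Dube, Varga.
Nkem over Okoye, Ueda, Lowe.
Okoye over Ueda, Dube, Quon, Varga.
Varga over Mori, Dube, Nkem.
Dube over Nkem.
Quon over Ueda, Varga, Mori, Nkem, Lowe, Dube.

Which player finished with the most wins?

Win totals: Varga 3, Nkem 3, Lowe 4, Dube 1, Mori 4, Quon 6, Okoye 4, Ueda 3.
Quon leads with 6 wins (next highest: 4).

Quon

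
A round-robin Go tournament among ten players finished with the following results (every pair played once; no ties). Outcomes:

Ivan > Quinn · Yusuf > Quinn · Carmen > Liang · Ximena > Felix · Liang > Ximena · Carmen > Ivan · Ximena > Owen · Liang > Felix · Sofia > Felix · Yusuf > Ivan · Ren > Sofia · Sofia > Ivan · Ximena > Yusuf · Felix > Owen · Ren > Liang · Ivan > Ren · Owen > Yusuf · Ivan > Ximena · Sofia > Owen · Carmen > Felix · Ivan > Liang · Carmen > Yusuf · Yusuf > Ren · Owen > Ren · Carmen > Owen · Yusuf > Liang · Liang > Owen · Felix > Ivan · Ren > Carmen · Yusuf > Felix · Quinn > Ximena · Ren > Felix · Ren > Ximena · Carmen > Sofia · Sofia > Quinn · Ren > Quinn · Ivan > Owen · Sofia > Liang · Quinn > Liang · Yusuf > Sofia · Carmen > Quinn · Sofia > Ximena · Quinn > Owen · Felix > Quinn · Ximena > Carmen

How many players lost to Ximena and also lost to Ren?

Ximena beat: Carmen, Owen, Yusuf, Felix.
Ren beat: Carmen, Quinn, Liang, Sofia, Ximena, Felix.
Both beat: Carmen, Felix — 2.

2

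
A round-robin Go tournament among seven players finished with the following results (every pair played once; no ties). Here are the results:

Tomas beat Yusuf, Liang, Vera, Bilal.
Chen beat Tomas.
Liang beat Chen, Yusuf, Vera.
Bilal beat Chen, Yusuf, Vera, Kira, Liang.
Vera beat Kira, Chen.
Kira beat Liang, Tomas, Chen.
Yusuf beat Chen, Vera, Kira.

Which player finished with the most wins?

Bilal

Win totals: Yusuf 3, Liang 3, Kira 3, Chen 1, Bilal 5, Tomas 4, Vera 2.
Bilal leads with 5 wins (next highest: 4).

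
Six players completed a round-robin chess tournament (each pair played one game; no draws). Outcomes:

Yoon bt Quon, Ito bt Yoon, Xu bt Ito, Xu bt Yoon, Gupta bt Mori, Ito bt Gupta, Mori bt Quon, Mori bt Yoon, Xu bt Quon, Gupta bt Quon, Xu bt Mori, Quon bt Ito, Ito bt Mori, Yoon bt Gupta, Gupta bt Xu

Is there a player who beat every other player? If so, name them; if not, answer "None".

None

Highest win total is Xu with 4 (out of 5 possible).
Xu lost to Gupta, so no player went undefeated.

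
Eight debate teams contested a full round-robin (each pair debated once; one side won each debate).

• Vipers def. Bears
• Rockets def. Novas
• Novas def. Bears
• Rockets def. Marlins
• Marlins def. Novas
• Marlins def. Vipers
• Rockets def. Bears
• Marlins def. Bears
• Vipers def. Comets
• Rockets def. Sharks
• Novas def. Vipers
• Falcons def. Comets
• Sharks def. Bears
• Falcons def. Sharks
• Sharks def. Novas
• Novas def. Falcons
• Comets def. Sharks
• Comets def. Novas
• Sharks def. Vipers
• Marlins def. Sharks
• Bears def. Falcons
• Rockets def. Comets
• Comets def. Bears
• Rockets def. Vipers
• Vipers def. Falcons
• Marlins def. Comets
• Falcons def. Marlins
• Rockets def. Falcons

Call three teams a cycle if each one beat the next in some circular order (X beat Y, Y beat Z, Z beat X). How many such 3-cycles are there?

Win totals: Marlins 5, Rockets 7, Sharks 3, Vipers 3, Novas 3, Comets 3, Bears 1, Falcons 3.
A team with w wins dominates both others in C(w,2) triples; summing gives 10 + 21 + 3 + 3 + 3 + 3 + 0 + 3 = 46 transitive triples.
Total triples C(8,3) = 56, so cyclic triples = 56 − 46 = 10.

10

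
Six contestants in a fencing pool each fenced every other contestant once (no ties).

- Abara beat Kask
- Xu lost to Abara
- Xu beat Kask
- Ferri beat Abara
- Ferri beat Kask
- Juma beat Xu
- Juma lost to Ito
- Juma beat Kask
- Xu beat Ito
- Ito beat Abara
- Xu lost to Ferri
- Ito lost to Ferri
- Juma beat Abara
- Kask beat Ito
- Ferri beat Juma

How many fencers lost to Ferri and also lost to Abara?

2

Ferri beat: Xu, Abara, Ito, Kask, Juma.
Abara beat: Xu, Kask.
Both beat: Xu, Kask — 2.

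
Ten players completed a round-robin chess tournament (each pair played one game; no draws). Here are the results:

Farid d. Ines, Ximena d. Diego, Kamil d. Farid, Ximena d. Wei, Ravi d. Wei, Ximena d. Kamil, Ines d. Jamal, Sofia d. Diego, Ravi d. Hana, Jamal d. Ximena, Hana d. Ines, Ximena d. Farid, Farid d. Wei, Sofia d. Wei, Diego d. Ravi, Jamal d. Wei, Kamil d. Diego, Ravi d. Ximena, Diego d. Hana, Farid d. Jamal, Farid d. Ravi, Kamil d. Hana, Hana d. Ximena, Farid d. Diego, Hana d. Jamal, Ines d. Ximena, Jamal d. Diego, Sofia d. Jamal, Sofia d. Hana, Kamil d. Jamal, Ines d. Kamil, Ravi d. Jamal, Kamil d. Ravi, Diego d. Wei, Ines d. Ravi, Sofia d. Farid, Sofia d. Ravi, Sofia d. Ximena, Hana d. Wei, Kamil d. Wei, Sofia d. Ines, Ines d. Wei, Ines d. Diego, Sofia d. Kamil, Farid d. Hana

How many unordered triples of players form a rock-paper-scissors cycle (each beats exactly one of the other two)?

15

Win totals: Wei 0, Hana 4, Ines 6, Jamal 3, Ximena 4, Farid 6, Sofia 9, Ravi 4, Kamil 6, Diego 3.
A player with w wins dominates both others in C(w,2) triples; summing gives 0 + 6 + 15 + 3 + 6 + 15 + 36 + 6 + 15 + 3 = 105 transitive triples.
Total triples C(10,3) = 120, so cyclic triples = 120 − 105 = 15.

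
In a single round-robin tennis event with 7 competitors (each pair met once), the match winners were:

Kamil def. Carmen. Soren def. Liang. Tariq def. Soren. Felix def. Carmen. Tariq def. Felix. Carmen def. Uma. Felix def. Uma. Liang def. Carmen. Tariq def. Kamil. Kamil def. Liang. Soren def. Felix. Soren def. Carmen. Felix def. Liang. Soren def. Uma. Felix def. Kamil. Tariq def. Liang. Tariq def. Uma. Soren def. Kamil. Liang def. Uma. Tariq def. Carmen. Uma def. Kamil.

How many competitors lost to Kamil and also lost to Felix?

Kamil beat: Carmen, Liang.
Felix beat: Kamil, Carmen, Uma, Liang.
Both beat: Carmen, Liang — 2.

2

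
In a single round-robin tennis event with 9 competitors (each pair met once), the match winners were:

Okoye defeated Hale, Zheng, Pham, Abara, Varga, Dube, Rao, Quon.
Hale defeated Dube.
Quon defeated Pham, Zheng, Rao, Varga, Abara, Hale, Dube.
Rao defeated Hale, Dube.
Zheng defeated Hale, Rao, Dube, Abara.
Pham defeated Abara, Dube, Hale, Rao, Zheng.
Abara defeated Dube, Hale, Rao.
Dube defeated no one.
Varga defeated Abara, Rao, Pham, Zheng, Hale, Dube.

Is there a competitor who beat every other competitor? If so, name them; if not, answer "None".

Okoye

Okoye has 8 wins out of 8 opponents — a perfect record.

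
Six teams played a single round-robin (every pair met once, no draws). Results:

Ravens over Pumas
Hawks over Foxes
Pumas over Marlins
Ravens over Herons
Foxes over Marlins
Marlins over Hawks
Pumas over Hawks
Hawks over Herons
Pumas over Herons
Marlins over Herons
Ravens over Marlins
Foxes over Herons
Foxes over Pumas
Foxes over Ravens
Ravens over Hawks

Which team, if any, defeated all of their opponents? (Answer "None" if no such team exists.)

Highest win total is Ravens with 4 (out of 5 possible).
Ravens lost to Foxes, so no team went undefeated.

None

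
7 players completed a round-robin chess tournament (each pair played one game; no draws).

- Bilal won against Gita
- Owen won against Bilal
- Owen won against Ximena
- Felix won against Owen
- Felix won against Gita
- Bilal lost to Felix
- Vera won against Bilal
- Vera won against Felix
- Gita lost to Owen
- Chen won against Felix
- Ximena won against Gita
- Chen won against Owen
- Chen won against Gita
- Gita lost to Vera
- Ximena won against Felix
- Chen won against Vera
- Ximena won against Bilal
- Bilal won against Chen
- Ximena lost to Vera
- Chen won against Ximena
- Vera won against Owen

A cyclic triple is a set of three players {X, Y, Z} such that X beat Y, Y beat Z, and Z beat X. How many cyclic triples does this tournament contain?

Win totals: Chen 5, Vera 5, Gita 0, Bilal 2, Owen 3, Ximena 3, Felix 3.
A player with w wins dominates both others in C(w,2) triples; summing gives 10 + 10 + 0 + 1 + 3 + 3 + 3 = 30 transitive triples.
Total triples C(7,3) = 35, so cyclic triples = 35 − 30 = 5.

5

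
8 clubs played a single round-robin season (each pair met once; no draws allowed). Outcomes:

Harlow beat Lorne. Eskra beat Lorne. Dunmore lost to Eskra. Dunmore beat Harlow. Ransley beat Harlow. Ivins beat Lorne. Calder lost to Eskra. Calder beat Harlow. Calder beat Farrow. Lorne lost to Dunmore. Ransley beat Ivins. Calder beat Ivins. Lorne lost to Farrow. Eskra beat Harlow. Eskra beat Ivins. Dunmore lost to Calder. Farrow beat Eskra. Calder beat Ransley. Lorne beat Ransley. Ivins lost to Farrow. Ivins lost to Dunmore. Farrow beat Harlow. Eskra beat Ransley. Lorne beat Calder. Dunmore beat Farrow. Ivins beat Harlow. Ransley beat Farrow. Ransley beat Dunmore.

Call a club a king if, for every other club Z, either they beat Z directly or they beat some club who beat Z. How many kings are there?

4

Ransley cannot reach Calder in two steps.
Dunmore reaches everyone (king).
Eskra reaches everyone (king).
Ivins cannot reach Dunmore, Eskra, Farrow in two steps.
Calder reaches everyone (king).
Harlow cannot reach Dunmore, Eskra, Ivins, Farrow in two steps.
Lorne cannot reach Eskra in two steps.
Farrow reaches everyone (king).
Kings: Dunmore, Eskra, Calder, Farrow — 4.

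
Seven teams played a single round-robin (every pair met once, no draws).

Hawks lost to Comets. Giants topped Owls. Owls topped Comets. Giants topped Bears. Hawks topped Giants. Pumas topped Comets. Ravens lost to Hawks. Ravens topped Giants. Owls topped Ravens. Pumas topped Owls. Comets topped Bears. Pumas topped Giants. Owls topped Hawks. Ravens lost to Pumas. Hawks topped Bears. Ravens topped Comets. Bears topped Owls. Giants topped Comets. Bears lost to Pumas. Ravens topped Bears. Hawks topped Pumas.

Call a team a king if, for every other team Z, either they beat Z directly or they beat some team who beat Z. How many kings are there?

4

Pumas reaches everyone (king).
Comets reaches everyone (king).
Hawks reaches everyone (king).
Owls reaches everyone (king).
Bears cannot reach Pumas, Giants in two steps.
Ravens cannot reach Pumas in two steps.
Giants cannot reach Pumas in two steps.
Kings: Pumas, Comets, Hawks, Owls — 4.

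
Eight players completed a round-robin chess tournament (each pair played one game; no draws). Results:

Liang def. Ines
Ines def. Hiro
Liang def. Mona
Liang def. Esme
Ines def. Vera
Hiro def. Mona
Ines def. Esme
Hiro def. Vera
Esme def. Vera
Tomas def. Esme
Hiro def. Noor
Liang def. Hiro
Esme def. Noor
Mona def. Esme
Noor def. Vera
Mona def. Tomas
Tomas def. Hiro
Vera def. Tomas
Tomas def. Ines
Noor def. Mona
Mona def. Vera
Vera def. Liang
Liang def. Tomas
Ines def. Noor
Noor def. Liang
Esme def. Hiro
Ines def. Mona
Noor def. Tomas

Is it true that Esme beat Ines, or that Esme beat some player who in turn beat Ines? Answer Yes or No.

Esme did not beat Ines directly.
Esme beat Hiro, Noor, Vera, but each of them lost to Ines. No two-step path.

No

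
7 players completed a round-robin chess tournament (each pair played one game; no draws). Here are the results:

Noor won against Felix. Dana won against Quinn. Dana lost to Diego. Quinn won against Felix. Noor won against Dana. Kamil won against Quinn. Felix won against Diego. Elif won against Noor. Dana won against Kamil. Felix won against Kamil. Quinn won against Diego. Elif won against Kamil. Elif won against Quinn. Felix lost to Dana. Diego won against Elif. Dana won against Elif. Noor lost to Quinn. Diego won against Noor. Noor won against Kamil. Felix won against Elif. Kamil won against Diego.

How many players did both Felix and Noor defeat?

1

Felix beat: Elif, Diego, Kamil.
Noor beat: Felix, Dana, Kamil.
Both beat: Kamil — 1.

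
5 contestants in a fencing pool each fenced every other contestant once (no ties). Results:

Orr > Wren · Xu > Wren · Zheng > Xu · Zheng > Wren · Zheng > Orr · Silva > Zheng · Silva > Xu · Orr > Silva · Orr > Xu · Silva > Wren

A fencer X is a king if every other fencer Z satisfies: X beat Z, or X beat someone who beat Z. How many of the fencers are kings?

Orr reaches everyone (king).
Xu cannot reach Orr, Silva, Zheng in two steps.
Silva reaches everyone (king).
Zheng reaches everyone (king).
Wren cannot reach Orr, Xu, Silva, Zheng in two steps.
Kings: Orr, Silva, Zheng — 3.

3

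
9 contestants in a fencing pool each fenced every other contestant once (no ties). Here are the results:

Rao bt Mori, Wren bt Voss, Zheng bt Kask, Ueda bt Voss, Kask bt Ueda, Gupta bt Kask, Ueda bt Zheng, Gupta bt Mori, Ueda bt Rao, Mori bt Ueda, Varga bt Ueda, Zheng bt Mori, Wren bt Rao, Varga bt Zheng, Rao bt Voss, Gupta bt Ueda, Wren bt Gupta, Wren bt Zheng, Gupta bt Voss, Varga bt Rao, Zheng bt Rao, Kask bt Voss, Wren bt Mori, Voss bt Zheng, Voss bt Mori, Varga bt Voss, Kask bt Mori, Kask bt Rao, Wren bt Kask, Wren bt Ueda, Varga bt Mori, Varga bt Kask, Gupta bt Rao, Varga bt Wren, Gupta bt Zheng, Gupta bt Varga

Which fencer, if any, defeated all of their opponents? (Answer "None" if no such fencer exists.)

Highest win total is Wren with 7 (out of 8 possible).
Wren lost to Varga, so no fencer went undefeated.

None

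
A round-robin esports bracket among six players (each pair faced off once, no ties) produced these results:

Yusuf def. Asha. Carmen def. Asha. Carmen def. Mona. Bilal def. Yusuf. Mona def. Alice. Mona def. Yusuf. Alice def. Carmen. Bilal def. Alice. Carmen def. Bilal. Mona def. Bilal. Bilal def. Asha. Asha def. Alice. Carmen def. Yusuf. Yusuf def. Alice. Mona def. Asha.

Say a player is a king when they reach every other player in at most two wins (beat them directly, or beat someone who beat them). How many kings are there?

3

Mona reaches everyone (king).
Yusuf cannot reach Mona, Bilal in two steps.
Carmen reaches everyone (king).
Asha cannot reach Mona, Yusuf, Bilal in two steps.
Alice reaches everyone (king).
Bilal cannot reach Mona in two steps.
Kings: Mona, Carmen, Alice — 3.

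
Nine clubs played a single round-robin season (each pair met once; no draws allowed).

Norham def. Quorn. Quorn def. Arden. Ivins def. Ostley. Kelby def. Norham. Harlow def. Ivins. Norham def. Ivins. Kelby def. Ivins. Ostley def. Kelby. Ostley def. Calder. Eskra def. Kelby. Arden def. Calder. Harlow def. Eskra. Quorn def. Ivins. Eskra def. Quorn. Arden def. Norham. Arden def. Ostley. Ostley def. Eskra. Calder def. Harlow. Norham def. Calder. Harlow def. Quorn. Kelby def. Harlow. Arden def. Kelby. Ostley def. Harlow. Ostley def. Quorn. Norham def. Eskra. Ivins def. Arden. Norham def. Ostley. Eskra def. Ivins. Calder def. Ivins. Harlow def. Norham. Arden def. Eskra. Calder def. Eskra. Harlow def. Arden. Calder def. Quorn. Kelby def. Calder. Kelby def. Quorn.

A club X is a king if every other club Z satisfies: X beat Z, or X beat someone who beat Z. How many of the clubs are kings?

Quorn cannot reach Harlow in two steps.
Norham reaches everyone (king).
Harlow reaches everyone (king).
Ostley reaches everyone (king).
Ivins reaches everyone (king).
Calder reaches everyone (king).
Eskra reaches everyone (king).
Kelby reaches everyone (king).
Arden reaches everyone (king).
Kings: Norham, Harlow, Ostley, Ivins, Calder, Eskra, Kelby, Arden — 8.

8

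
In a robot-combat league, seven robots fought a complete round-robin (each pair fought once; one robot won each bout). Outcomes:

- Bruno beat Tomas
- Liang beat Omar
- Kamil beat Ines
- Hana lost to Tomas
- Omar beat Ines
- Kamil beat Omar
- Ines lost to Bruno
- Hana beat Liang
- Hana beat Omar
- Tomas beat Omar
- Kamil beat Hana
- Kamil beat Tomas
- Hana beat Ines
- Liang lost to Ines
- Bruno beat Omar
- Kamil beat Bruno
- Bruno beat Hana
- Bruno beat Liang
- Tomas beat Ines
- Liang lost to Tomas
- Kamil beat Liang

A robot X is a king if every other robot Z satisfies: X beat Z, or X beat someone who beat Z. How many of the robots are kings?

1

Liang cannot reach Tomas, Kamil, Bruno, Hana in two steps.
Tomas cannot reach Kamil, Bruno in two steps.
Kamil reaches everyone (king).
Bruno cannot reach Kamil in two steps.
Hana cannot reach Tomas, Kamil, Bruno in two steps.
Ines cannot reach Tomas, Kamil, Bruno, Hana in two steps.
Omar cannot reach Tomas, Kamil, Bruno, Hana in two steps.
Kings: Kamil — 1.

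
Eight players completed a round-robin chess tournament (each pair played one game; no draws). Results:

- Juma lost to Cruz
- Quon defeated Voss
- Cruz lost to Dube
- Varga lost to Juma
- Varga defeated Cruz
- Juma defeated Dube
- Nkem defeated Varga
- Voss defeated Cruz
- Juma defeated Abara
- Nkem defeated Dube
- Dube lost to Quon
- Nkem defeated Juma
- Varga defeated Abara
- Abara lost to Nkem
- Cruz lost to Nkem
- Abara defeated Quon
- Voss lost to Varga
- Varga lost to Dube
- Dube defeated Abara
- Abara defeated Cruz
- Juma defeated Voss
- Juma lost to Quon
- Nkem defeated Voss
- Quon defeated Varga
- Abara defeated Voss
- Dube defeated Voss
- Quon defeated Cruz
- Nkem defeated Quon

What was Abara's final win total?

Abara's results: beat Cruz, Voss, Quon; lost to Juma, Nkem, Dube, Varga.
That is 3 wins.

3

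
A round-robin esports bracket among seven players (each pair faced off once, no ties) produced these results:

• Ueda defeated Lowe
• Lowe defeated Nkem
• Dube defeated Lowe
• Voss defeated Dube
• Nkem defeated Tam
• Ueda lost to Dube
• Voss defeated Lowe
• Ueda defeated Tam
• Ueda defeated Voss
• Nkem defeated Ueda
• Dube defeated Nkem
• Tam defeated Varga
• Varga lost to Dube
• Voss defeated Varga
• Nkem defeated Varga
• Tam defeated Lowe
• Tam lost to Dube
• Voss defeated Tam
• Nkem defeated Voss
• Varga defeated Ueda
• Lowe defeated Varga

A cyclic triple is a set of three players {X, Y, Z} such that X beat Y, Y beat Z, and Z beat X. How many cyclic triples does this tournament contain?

8

Win totals: Lowe 2, Dube 5, Varga 1, Ueda 3, Tam 2, Voss 4, Nkem 4.
A player with w wins dominates both others in C(w,2) triples; summing gives 1 + 10 + 0 + 3 + 1 + 6 + 6 = 27 transitive triples.
Total triples C(7,3) = 35, so cyclic triples = 35 − 27 = 8.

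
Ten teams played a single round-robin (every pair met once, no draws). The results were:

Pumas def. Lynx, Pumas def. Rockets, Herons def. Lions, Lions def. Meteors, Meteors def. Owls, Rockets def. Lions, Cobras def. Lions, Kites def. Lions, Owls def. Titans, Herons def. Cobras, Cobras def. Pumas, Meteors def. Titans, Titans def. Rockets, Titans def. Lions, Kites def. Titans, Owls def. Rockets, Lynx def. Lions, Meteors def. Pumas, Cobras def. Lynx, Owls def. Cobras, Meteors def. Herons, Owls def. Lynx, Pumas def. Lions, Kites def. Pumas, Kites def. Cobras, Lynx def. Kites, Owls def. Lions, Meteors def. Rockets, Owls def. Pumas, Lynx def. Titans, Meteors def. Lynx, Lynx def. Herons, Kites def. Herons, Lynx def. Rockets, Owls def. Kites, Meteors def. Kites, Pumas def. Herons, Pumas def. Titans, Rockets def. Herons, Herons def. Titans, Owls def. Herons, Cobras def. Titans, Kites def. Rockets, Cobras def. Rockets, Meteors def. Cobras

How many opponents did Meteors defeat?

Meteors' results: beat Herons, Cobras, Rockets, Lynx, Titans, Owls, Kites, Pumas; lost to Lions.
That is 8 wins.

8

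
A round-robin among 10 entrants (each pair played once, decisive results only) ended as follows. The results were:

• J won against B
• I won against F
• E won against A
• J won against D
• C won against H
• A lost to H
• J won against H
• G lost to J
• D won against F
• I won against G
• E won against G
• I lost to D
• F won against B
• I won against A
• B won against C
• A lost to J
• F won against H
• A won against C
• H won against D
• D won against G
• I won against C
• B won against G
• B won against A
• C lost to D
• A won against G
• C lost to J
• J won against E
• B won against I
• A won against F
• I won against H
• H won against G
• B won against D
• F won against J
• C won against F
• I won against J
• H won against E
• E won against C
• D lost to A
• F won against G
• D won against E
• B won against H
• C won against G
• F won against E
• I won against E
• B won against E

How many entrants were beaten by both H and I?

H beat: A, D, E, G.
I beat: A, C, E, F, G, H, J.
Both beat: A, E, G — 3.

3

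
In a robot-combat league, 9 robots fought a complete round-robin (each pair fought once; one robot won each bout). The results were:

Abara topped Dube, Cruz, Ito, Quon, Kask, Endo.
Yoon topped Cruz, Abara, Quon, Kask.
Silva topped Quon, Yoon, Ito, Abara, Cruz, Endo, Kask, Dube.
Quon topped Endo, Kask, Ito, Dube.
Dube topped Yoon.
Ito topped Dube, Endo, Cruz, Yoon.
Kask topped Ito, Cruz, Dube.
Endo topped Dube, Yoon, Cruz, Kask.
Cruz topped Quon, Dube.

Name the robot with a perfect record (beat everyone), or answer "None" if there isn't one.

Silva

Silva has 8 wins out of 8 opponents — a perfect record.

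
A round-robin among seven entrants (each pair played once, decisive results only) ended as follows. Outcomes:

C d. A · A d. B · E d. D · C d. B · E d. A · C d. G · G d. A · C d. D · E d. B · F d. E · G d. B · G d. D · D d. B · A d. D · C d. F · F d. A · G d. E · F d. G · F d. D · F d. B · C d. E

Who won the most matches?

Win totals: A 2, B 0, C 6, D 1, E 3, F 5, G 4.
C leads with 6 wins (next highest: 5).

C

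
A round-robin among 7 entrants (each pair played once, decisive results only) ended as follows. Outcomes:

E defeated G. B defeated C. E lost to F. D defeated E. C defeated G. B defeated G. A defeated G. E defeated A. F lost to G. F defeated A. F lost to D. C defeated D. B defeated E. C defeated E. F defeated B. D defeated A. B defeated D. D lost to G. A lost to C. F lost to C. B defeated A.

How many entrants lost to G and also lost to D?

G beat: D, F.
D beat: A, E, F.
Both beat: F — 1.

1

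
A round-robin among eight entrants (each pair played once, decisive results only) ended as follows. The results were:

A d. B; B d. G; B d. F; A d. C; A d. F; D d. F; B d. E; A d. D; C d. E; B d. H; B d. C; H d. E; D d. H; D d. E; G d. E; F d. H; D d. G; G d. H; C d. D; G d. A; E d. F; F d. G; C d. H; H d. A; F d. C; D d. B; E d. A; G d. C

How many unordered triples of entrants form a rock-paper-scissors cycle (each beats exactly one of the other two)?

Win totals: A 4, B 5, C 3, D 5, E 2, F 3, G 4, H 2.
An entrant with w wins dominates both others in C(w,2) triples; summing gives 6 + 10 + 3 + 10 + 1 + 3 + 6 + 1 = 40 transitive triples.
Total triples C(8,3) = 56, so cyclic triples = 56 − 40 = 16.

16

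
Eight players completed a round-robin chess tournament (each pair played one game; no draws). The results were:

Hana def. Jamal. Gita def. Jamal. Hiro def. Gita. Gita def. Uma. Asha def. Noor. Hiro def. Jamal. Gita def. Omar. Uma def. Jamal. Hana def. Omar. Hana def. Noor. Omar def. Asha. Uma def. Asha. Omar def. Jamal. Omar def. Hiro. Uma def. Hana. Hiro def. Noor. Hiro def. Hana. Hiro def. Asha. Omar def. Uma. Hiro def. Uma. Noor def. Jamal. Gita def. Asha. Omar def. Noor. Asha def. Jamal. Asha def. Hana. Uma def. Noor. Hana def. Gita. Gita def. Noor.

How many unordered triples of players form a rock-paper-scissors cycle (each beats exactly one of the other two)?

Win totals: Hiro 6, Noor 1, Asha 3, Hana 4, Omar 5, Jamal 0, Gita 5, Uma 4.
A player with w wins dominates both others in C(w,2) triples; summing gives 15 + 0 + 3 + 6 + 10 + 0 + 10 + 6 = 50 transitive triples.
Total triples C(8,3) = 56, so cyclic triples = 56 − 50 = 6.

6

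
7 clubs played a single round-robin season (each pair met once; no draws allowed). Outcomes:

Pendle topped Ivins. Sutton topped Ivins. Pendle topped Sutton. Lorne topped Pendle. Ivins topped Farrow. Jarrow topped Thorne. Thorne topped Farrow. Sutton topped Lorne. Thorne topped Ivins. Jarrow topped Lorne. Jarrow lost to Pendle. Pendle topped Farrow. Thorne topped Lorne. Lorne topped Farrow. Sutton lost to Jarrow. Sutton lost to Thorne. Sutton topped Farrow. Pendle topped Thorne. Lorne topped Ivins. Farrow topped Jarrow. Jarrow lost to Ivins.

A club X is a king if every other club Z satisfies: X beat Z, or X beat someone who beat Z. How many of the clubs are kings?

Farrow cannot reach Pendle, Ivins in two steps.
Pendle reaches everyone (king).
Ivins cannot reach Pendle in two steps.
Lorne reaches everyone (king).
Thorne reaches everyone (king).
Sutton cannot reach Thorne in two steps.
Jarrow reaches everyone (king).
Kings: Pendle, Lorne, Thorne, Jarrow — 4.

4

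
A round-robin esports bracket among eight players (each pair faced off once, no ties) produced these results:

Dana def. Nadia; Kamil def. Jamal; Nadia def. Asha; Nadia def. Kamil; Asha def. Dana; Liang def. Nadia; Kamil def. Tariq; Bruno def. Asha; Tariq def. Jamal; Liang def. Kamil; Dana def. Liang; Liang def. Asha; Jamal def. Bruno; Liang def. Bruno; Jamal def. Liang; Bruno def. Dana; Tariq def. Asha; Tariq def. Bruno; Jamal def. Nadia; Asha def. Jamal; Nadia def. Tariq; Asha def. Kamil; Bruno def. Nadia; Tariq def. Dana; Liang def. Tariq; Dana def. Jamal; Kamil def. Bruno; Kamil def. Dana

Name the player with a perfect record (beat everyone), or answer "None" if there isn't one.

None

Highest win total is Liang with 5 (out of 7 possible).
Liang lost to Dana, Jamal, so no player went undefeated.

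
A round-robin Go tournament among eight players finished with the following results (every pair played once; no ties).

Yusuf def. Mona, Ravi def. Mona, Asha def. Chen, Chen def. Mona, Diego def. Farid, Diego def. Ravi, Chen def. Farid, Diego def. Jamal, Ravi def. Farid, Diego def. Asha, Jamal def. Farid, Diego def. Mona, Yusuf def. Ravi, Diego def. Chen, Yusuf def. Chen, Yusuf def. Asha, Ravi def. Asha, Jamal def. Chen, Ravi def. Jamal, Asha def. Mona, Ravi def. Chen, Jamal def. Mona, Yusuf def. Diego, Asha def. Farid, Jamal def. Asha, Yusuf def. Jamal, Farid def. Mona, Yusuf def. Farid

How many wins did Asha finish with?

3

Asha's results: beat Chen, Farid, Mona; lost to Jamal, Ravi, Diego, Yusuf.
That is 3 wins.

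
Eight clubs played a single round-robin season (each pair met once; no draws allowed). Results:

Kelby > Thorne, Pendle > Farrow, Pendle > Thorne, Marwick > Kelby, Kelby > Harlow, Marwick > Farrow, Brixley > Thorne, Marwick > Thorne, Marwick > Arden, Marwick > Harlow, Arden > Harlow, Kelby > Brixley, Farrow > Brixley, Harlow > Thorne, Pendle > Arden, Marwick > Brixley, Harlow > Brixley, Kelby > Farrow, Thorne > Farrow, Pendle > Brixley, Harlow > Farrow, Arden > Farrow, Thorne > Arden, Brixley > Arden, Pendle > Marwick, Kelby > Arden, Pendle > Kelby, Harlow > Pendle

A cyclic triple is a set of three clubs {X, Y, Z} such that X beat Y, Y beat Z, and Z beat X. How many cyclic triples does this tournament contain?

Win totals: Pendle 6, Brixley 2, Kelby 5, Arden 2, Thorne 2, Harlow 4, Farrow 1, Marwick 6.
A club with w wins dominates both others in C(w,2) triples; summing gives 15 + 1 + 10 + 1 + 1 + 6 + 0 + 15 = 49 transitive triples.
Total triples C(8,3) = 56, so cyclic triples = 56 − 49 = 7.

7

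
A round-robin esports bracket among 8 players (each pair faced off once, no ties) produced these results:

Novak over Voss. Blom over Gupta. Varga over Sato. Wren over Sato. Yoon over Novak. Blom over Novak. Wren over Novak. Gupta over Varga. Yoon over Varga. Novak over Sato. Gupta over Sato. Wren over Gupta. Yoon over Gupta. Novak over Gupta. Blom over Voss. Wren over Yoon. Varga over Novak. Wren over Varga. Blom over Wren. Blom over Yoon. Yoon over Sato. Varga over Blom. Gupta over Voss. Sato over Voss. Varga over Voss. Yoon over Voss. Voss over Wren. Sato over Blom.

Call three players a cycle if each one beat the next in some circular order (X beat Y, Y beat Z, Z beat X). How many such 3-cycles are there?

13

Win totals: Wren 5, Varga 4, Sato 2, Gupta 3, Voss 1, Blom 5, Novak 3, Yoon 5.
A player with w wins dominates both others in C(w,2) triples; summing gives 10 + 6 + 1 + 3 + 0 + 10 + 3 + 10 = 43 transitive triples.
Total triples C(8,3) = 56, so cyclic triples = 56 − 43 = 13.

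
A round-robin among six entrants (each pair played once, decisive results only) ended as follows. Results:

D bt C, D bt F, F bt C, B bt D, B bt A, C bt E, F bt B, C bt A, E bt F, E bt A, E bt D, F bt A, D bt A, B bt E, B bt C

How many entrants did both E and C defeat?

E beat: A, D, F.
C beat: A, E.
Both beat: A — 1.

1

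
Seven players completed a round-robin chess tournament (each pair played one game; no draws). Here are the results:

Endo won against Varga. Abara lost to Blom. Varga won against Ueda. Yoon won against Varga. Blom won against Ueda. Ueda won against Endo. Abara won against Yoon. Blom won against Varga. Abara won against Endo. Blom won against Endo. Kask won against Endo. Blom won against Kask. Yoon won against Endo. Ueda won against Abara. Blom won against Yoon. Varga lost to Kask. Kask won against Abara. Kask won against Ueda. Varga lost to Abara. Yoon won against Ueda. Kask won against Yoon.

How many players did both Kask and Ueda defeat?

2

Kask beat: Ueda, Endo, Abara, Varga, Yoon.
Ueda beat: Endo, Abara.
Both beat: Endo, Abara — 2.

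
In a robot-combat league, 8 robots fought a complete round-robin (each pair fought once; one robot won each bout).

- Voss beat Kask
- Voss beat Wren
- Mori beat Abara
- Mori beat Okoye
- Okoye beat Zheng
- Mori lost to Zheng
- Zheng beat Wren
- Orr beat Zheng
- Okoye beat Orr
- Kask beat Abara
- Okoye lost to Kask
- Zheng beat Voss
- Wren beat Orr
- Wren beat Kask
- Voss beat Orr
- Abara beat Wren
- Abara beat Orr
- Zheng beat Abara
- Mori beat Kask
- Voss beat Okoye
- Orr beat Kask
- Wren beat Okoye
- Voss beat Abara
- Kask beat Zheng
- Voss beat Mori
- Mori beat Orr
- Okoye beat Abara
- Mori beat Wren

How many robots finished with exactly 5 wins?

1

Win totals: Kask 3, Okoye 3, Orr 2, Abara 2, Wren 3, Zheng 4, Mori 5, Voss 6.
Exactly 5: Mori — 1 robot.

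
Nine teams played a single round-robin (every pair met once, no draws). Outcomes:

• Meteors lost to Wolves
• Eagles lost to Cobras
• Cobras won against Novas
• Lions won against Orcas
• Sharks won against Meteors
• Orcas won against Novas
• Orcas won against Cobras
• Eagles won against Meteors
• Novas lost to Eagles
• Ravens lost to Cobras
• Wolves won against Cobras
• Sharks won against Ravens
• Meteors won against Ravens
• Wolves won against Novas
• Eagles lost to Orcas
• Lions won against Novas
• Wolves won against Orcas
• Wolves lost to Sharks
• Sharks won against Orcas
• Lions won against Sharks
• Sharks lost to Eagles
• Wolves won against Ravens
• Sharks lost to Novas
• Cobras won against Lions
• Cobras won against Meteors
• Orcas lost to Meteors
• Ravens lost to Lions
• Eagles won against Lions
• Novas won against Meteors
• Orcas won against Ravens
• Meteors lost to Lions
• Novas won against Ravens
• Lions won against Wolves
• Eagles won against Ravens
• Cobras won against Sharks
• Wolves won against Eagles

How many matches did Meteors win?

2

Meteors' results: beat Ravens, Orcas; lost to Wolves, Eagles, Cobras, Novas, Sharks, Lions.
That is 2 wins.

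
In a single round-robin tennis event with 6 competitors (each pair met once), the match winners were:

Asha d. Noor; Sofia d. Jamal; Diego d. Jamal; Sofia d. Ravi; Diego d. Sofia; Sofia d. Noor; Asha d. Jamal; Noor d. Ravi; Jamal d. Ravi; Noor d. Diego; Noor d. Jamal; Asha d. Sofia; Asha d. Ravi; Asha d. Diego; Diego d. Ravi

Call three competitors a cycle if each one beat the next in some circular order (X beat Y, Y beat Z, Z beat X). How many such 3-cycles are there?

1

Win totals: Asha 5, Noor 3, Diego 3, Sofia 3, Ravi 0, Jamal 1.
A competitor with w wins dominates both others in C(w,2) triples; summing gives 10 + 3 + 3 + 3 + 0 + 0 = 19 transitive triples.
Total triples C(6,3) = 20, so cyclic triples = 20 − 19 = 1.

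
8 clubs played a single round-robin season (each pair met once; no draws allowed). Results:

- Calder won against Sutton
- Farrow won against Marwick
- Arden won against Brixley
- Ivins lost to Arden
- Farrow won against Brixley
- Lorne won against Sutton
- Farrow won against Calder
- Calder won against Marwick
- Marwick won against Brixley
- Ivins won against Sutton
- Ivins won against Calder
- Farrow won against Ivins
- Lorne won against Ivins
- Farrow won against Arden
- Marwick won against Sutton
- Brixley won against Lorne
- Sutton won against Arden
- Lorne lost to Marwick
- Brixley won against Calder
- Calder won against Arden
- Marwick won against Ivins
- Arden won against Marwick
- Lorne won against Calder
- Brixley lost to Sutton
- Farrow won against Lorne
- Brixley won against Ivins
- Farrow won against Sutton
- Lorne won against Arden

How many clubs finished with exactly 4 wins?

Win totals: Calder 3, Marwick 4, Farrow 7, Brixley 3, Sutton 2, Arden 3, Lorne 4, Ivins 2.
Exactly 4: Marwick, Lorne — 2 clubs.

2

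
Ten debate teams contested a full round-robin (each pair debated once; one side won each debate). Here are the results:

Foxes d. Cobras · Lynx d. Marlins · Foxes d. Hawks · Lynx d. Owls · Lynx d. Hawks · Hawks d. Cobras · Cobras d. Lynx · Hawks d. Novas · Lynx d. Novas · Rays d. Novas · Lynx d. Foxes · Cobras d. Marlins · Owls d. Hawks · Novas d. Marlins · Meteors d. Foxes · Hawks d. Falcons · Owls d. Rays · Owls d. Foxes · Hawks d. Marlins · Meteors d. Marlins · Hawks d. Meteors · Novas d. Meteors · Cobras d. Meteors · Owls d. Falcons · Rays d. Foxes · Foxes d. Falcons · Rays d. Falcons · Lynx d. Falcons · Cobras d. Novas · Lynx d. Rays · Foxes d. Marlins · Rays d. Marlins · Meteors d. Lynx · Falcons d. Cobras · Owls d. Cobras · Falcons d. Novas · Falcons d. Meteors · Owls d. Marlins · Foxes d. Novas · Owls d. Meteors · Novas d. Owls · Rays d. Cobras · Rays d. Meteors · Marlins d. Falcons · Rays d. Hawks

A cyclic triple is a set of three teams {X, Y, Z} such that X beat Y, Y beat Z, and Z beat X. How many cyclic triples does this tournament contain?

Win totals: Meteors 3, Hawks 5, Owls 7, Rays 7, Falcons 3, Lynx 7, Foxes 5, Novas 3, Cobras 4, Marlins 1.
A team with w wins dominates both others in C(w,2) triples; summing gives 3 + 10 + 21 + 21 + 3 + 21 + 10 + 3 + 6 + 0 = 98 transitive triples.
Total triples C(10,3) = 120, so cyclic triples = 120 − 98 = 22.

22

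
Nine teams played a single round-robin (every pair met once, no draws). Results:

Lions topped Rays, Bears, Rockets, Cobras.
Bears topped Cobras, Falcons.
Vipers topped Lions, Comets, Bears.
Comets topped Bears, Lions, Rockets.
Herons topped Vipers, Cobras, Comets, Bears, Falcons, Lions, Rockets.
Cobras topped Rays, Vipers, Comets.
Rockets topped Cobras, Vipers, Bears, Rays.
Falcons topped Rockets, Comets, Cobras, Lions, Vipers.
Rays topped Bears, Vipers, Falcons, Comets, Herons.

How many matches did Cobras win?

Cobras' results: beat Rays, Comets, Vipers; lost to Herons, Rockets, Lions, Falcons, Bears.
That is 3 wins.

3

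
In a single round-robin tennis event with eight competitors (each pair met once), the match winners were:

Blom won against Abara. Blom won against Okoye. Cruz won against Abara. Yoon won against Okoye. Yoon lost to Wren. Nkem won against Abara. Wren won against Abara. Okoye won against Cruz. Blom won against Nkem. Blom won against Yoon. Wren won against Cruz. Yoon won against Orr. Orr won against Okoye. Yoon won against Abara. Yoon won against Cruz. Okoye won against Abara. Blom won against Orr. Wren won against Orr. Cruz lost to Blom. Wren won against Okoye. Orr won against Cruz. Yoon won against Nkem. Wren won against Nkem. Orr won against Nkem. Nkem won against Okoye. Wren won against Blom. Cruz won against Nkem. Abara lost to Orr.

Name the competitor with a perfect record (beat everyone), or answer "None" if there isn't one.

Wren has 7 wins out of 7 opponents — a perfect record.

Wren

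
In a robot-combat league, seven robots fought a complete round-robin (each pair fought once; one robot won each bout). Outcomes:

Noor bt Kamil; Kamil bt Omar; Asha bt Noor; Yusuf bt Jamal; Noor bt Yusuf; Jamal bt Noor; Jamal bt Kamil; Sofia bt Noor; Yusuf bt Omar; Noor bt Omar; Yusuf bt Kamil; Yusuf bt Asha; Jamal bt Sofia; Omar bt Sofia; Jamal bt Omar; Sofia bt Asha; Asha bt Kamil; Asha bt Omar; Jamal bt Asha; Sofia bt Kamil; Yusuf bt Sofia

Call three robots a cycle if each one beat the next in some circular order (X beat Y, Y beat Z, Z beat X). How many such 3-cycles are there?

Win totals: Yusuf 5, Omar 1, Noor 3, Sofia 3, Jamal 5, Kamil 1, Asha 3.
A robot with w wins dominates both others in C(w,2) triples; summing gives 10 + 0 + 3 + 3 + 10 + 0 + 3 = 29 transitive triples.
Total triples C(7,3) = 35, so cyclic triples = 35 − 29 = 6.

6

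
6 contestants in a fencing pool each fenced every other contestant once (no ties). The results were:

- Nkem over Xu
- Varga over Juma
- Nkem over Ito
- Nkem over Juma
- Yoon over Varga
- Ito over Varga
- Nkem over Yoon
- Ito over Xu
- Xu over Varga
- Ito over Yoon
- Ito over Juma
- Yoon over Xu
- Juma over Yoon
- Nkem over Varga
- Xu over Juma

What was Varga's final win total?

1

Varga's results: beat Juma; lost to Ito, Yoon, Xu, Nkem.
That is 1 win.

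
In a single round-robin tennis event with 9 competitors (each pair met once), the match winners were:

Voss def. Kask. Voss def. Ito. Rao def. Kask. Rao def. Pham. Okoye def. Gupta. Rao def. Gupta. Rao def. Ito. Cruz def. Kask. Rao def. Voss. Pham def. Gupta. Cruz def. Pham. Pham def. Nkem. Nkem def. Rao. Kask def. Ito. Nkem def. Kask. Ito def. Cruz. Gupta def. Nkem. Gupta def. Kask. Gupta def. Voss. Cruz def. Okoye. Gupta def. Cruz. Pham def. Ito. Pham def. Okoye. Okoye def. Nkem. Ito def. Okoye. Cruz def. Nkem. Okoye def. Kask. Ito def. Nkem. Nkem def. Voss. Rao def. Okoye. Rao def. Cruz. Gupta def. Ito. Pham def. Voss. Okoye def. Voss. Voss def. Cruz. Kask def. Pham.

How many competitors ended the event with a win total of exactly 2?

1

Win totals: Kask 2, Okoye 4, Ito 3, Nkem 3, Pham 5, Cruz 4, Rao 7, Voss 3, Gupta 5.
Exactly 2: Kask — 1 competitor.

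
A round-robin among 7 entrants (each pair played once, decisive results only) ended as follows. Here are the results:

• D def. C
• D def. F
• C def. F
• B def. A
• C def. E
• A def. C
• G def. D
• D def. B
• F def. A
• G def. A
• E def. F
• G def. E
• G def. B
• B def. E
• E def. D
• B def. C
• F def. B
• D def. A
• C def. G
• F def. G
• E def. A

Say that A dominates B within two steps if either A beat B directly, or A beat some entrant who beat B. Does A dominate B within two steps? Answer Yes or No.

A did not beat B directly.
A beat C, but each of them lost to B. No two-step path.

No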